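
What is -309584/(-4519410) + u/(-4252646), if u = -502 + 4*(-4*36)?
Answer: 330355770811/4804862714715 ≈ 0.068754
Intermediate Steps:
u = -1078 (u = -502 + 4*(-144) = -502 - 576 = -1078)
-309584/(-4519410) + u/(-4252646) = -309584/(-4519410) - 1078/(-4252646) = -309584*(-1/4519410) - 1078*(-1/4252646) = 154792/2259705 + 539/2126323 = 330355770811/4804862714715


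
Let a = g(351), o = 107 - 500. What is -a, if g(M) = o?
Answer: 393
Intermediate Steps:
o = -393
g(M) = -393
a = -393
-a = -1*(-393) = 393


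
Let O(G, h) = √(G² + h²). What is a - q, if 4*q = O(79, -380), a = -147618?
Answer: -147618 - √150641/4 ≈ -1.4772e+5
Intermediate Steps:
q = √150641/4 (q = √(79² + (-380)²)/4 = √(6241 + 144400)/4 = √150641/4 ≈ 97.031)
a - q = -147618 - √150641/4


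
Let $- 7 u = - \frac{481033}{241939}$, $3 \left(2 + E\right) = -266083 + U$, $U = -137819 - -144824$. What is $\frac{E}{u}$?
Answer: $- \frac{8954646268}{29451} \approx -3.0405 \cdot 10^{5}$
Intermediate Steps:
$U = 7005$ ($U = -137819 + 144824 = 7005$)
$E = - \frac{259084}{3}$ ($E = -2 + \frac{-266083 + 7005}{3} = -2 + \frac{1}{3} \left(-259078\right) = -2 - \frac{259078}{3} = - \frac{259084}{3} \approx -86361.0$)
$u = \frac{68719}{241939}$ ($u = - \frac{\left(-481033\right) \frac{1}{241939}}{7} = \left(- \frac{1}{7}\right) \left(- \frac{481033}{241939}\right) = \frac{68719}{241939} \approx 0.28403$)
$\frac{E}{u} = - \frac{259084}{3 \cdot \frac{68719}{241939}} = \left(- \frac{259084}{3}\right) \frac{241939}{68719} = - \frac{8954646268}{29451}$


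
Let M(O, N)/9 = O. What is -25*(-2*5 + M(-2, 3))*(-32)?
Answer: -22400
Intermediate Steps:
M(O, N) = 9*O
-25*(-2*5 + M(-2, 3))*(-32) = -25*(-2*5 + 9*(-2))*(-32) = -25*(-10 - 18)*(-32) = -25*(-28)*(-32) = 700*(-32) = -22400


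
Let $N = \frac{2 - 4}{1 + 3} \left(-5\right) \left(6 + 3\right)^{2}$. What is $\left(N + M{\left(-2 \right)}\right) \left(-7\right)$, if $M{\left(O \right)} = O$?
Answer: $- \frac{2807}{2} \approx -1403.5$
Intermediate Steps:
$N = \frac{405}{2}$ ($N = - \frac{2}{4} \left(-5\right) 9^{2} = \left(-2\right) \frac{1}{4} \left(-5\right) 81 = \left(- \frac{1}{2}\right) \left(-5\right) 81 = \frac{5}{2} \cdot 81 = \frac{405}{2} \approx 202.5$)
$\left(N + M{\left(-2 \right)}\right) \left(-7\right) = \left(\frac{405}{2} - 2\right) \left(-7\right) = \frac{401}{2} \left(-7\right) = - \frac{2807}{2}$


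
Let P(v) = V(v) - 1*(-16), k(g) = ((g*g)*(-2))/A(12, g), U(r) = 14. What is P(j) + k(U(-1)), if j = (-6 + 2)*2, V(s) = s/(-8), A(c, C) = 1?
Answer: -375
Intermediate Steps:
V(s) = -s/8 (V(s) = s*(-⅛) = -s/8)
k(g) = -2*g² (k(g) = ((g*g)*(-2))/1 = (g²*(-2))*1 = -2*g²*1 = -2*g²)
j = -8 (j = -4*2 = -8)
P(v) = 16 - v/8 (P(v) = -v/8 - 1*(-16) = -v/8 + 16 = 16 - v/8)
P(j) + k(U(-1)) = (16 - ⅛*(-8)) - 2*14² = (16 + 1) - 2*196 = 17 - 392 = -375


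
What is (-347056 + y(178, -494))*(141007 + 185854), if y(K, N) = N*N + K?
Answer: -33615038962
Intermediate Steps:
y(K, N) = K + N² (y(K, N) = N² + K = K + N²)
(-347056 + y(178, -494))*(141007 + 185854) = (-347056 + (178 + (-494)²))*(141007 + 185854) = (-347056 + (178 + 244036))*326861 = (-347056 + 244214)*326861 = -102842*326861 = -33615038962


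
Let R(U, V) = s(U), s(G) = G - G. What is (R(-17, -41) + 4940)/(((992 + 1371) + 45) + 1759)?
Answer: 4940/4167 ≈ 1.1855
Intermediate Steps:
s(G) = 0
R(U, V) = 0
(R(-17, -41) + 4940)/(((992 + 1371) + 45) + 1759) = (0 + 4940)/(((992 + 1371) + 45) + 1759) = 4940/((2363 + 45) + 1759) = 4940/(2408 + 1759) = 4940/4167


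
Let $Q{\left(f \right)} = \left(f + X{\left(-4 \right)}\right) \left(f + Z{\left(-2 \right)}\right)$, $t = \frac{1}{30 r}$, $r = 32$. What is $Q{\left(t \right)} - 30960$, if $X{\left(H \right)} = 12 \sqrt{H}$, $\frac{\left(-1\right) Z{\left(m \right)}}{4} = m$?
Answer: $- \frac{28532728319}{921600} + \frac{7681 i}{40} \approx -30960.0 + 192.02 i$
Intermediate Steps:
$Z{\left(m \right)} = - 4 m$
$t = \frac{1}{960}$ ($t = \frac{1}{30 \cdot 32} = \frac{1}{30} \cdot \frac{1}{32} = \frac{1}{960} \approx 0.0010417$)
$Q{\left(f \right)} = \left(8 + f\right) \left(f + 24 i\right)$ ($Q{\left(f \right)} = \left(f + 12 \sqrt{-4}\right) \left(f - -8\right) = \left(f + 12 \cdot 2 i\right) \left(f + 8\right) = \left(f + 24 i\right) \left(8 + f\right) = \left(8 + f\right) \left(f + 24 i\right)$)
$Q{\left(t \right)} - 30960 = \left(\left(\frac{1}{960}\right)^{2} + 192 i + \frac{8 + 24 i}{960}\right) - 30960 = \left(\frac{1}{921600} + 192 i + \left(\frac{1}{120} + \frac{i}{40}\right)\right) - 30960 = \left(\frac{7681}{921600} + \frac{7681 i}{40}\right) - 30960 = - \frac{28532728319}{921600} + \frac{7681 i}{40}$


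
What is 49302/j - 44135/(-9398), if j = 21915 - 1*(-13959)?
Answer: 113702177/18730214 ≈ 6.0705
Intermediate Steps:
j = 35874 (j = 21915 + 13959 = 35874)
49302/j - 44135/(-9398) = 49302/35874 - 44135/(-9398) = 49302*(1/35874) - 44135*(-1/9398) = 2739/1993 + 44135/9398 = 113702177/18730214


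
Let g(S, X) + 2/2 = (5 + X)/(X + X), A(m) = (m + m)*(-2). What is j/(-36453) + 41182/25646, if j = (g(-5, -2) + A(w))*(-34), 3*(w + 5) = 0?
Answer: 1517120789/934873638 ≈ 1.6228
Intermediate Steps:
w = -5 (w = -5 + (⅓)*0 = -5 + 0 = -5)
A(m) = -4*m (A(m) = (2*m)*(-2) = -4*m)
g(S, X) = -1 + (5 + X)/(2*X) (g(S, X) = -1 + (5 + X)/(X + X) = -1 + (5 + X)/((2*X)) = -1 + (5 + X)*(1/(2*X)) = -1 + (5 + X)/(2*X))
j = -1241/2 (j = ((½)*(5 - 1*(-2))/(-2) - 4*(-5))*(-34) = ((½)*(-½)*(5 + 2) + 20)*(-34) = ((½)*(-½)*7 + 20)*(-34) = (-7/4 + 20)*(-34) = (73/4)*(-34) = -1241/2 ≈ -620.50)
j/(-36453) + 41182/25646 = -1241/2/(-36453) + 41182/25646 = -1241/2*(-1/36453) + 41182*(1/25646) = 1241/72906 + 20591/12823 = 1517120789/934873638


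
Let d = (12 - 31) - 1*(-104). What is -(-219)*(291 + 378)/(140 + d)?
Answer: 16279/25 ≈ 651.16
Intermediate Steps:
d = 85 (d = -19 + 104 = 85)
-(-219)*(291 + 378)/(140 + d) = -(-219)*(291 + 378)/(140 + 85) = -(-219)*669/225 = -(-219)*669*(1/225) = -(-219)*223/75 = -1*(-16279/25) = 16279/25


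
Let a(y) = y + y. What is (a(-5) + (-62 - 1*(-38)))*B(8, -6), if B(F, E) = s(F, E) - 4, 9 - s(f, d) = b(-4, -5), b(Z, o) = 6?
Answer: 34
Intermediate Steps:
s(f, d) = 3 (s(f, d) = 9 - 1*6 = 9 - 6 = 3)
a(y) = 2*y
B(F, E) = -1 (B(F, E) = 3 - 4 = -1)
(a(-5) + (-62 - 1*(-38)))*B(8, -6) = (2*(-5) + (-62 - 1*(-38)))*(-1) = (-10 + (-62 + 38))*(-1) = (-10 - 24)*(-1) = -34*(-1) = 34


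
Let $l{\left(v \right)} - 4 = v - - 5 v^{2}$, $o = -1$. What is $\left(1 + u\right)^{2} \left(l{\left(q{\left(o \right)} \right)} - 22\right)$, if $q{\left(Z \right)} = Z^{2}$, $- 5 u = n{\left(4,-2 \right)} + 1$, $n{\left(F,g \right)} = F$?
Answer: $0$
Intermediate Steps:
$u = -1$ ($u = - \frac{4 + 1}{5} = \left(- \frac{1}{5}\right) 5 = -1$)
$l{\left(v \right)} = 4 + v + 5 v^{2}$ ($l{\left(v \right)} = 4 + \left(v - - 5 v^{2}\right) = 4 + \left(v + 5 v^{2}\right) = 4 + v + 5 v^{2}$)
$\left(1 + u\right)^{2} \left(l{\left(q{\left(o \right)} \right)} - 22\right) = \left(1 - 1\right)^{2} \left(\left(4 + \left(-1\right)^{2} + 5 \left(\left(-1\right)^{2}\right)^{2}\right) - 22\right) = 0^{2} \left(\left(4 + 1 + 5 \cdot 1^{2}\right) - 22\right) = 0 \left(\left(4 + 1 + 5 \cdot 1\right) - 22\right) = 0 \left(\left(4 + 1 + 5\right) - 22\right) = 0 \left(10 - 22\right) = 0 \left(-12\right) = 0$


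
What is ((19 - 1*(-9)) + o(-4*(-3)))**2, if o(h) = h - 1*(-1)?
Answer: 1681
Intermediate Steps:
o(h) = 1 + h (o(h) = h + 1 = 1 + h)
((19 - 1*(-9)) + o(-4*(-3)))**2 = ((19 - 1*(-9)) + (1 - 4*(-3)))**2 = ((19 + 9) + (1 + 12))**2 = (28 + 13)**2 = 41**2 = 1681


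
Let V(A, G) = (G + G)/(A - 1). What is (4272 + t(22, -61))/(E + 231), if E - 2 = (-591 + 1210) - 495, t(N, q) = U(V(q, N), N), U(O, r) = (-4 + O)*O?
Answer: 4108604/343077 ≈ 11.976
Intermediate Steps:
V(A, G) = 2*G/(-1 + A) (V(A, G) = (2*G)/(-1 + A) = 2*G/(-1 + A))
U(O, r) = O*(-4 + O)
t(N, q) = 2*N*(-4 + 2*N/(-1 + q))/(-1 + q) (t(N, q) = (2*N/(-1 + q))*(-4 + 2*N/(-1 + q)) = 2*N*(-4 + 2*N/(-1 + q))/(-1 + q))
E = 126 (E = 2 + ((-591 + 1210) - 495) = 2 + (619 - 495) = 2 + 124 = 126)
(4272 + t(22, -61))/(E + 231) = (4272 + 4*22*(2 + 22 - 2*(-61))/(-1 - 61)²)/(126 + 231) = (4272 + 4*22*(2 + 22 + 122)/(-62)²)/357 = (4272 + 4*22*(1/3844)*146)*(1/357) = (4272 + 3212/961)*(1/357) = (4108604/961)*(1/357) = 4108604/343077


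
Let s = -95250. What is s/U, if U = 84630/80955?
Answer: -36718875/403 ≈ -91114.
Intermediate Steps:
U = 806/771 (U = 84630*(1/80955) = 806/771 ≈ 1.0454)
s/U = -95250/806/771 = -95250*771/806 = -36718875/403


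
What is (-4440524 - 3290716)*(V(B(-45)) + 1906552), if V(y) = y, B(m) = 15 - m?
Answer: -14740474958880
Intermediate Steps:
(-4440524 - 3290716)*(V(B(-45)) + 1906552) = (-4440524 - 3290716)*((15 - 1*(-45)) + 1906552) = -7731240*((15 + 45) + 1906552) = -7731240*(60 + 1906552) = -7731240*1906612 = -14740474958880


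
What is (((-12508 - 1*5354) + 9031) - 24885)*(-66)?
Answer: 2225256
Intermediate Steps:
(((-12508 - 1*5354) + 9031) - 24885)*(-66) = (((-12508 - 5354) + 9031) - 24885)*(-66) = ((-17862 + 9031) - 24885)*(-66) = (-8831 - 24885)*(-66) = -33716*(-66) = 2225256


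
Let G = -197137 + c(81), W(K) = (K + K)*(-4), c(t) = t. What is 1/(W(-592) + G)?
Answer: -1/192320 ≈ -5.1997e-6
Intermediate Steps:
W(K) = -8*K (W(K) = (2*K)*(-4) = -8*K)
G = -197056 (G = -197137 + 81 = -197056)
1/(W(-592) + G) = 1/(-8*(-592) - 197056) = 1/(4736 - 197056) = 1/(-192320) = -1/192320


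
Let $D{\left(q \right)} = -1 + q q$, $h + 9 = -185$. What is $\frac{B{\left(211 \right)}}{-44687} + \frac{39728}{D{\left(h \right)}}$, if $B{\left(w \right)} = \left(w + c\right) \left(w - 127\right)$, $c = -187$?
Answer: $\frac{130727152}{129368865} \approx 1.0105$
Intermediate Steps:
$h = -194$ ($h = -9 - 185 = -194$)
$D{\left(q \right)} = -1 + q^{2}$
$B{\left(w \right)} = \left(-187 + w\right) \left(-127 + w\right)$ ($B{\left(w \right)} = \left(w - 187\right) \left(w - 127\right) = \left(-187 + w\right) \left(-127 + w\right)$)
$\frac{B{\left(211 \right)}}{-44687} + \frac{39728}{D{\left(h \right)}} = \frac{23749 + 211^{2} - 66254}{-44687} + \frac{39728}{-1 + \left(-194\right)^{2}} = \left(23749 + 44521 - 66254\right) \left(- \frac{1}{44687}\right) + \frac{39728}{-1 + 37636} = 2016 \left(- \frac{1}{44687}\right) + \frac{39728}{37635} = - \frac{2016}{44687} + 39728 \cdot \frac{1}{37635} = - \frac{2016}{44687} + \frac{3056}{2895} = \frac{130727152}{129368865}$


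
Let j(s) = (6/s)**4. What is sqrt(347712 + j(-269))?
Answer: 4*sqrt(113791236424053)/72361 ≈ 589.67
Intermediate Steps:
j(s) = 1296/s**4
sqrt(347712 + j(-269)) = sqrt(347712 + 1296/(-269)**4) = sqrt(347712 + 1296*(1/5236114321)) = sqrt(347712 + 1296/5236114321) = sqrt(1820659782784848/5236114321) = 4*sqrt(113791236424053)/72361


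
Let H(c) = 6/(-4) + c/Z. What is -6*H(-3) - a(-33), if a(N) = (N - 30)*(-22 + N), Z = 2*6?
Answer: -6909/2 ≈ -3454.5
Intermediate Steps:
Z = 12
a(N) = (-30 + N)*(-22 + N)
H(c) = -3/2 + c/12 (H(c) = 6/(-4) + c/12 = 6*(-¼) + c*(1/12) = -3/2 + c/12)
-6*H(-3) - a(-33) = -6*(-3/2 + (1/12)*(-3)) - (660 + (-33)² - 52*(-33)) = -6*(-3/2 - ¼) - (660 + 1089 + 1716) = -6*(-7/4) - 1*3465 = 21/2 - 3465 = -6909/2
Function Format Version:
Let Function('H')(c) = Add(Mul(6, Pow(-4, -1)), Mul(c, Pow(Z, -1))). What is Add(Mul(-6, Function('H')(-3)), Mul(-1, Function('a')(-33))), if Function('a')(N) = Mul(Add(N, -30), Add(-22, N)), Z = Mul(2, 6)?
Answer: Rational(-6909, 2) ≈ -3454.5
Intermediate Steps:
Z = 12
Function('a')(N) = Mul(Add(-30, N), Add(-22, N))
Function('H')(c) = Add(Rational(-3, 2), Mul(Rational(1, 12), c)) (Function('H')(c) = Add(Mul(6, Pow(-4, -1)), Mul(c, Pow(12, -1))) = Add(Mul(6, Rational(-1, 4)), Mul(c, Rational(1, 12))) = Add(Rational(-3, 2), Mul(Rational(1, 12), c)))
Add(Mul(-6, Function('H')(-3)), Mul(-1, Function('a')(-33))) = Add(Mul(-6, Add(Rational(-3, 2), Mul(Rational(1, 12), -3))), Mul(-1, Add(660, Pow(-33, 2), Mul(-52, -33)))) = Add(Mul(-6, Add(Rational(-3, 2), Rational(-1, 4))), Mul(-1, Add(660, 1089, 1716))) = Add(Mul(-6, Rational(-7, 4)), Mul(-1, 3465)) = Add(Rational(21, 2), -3465) = Rational(-6909, 2)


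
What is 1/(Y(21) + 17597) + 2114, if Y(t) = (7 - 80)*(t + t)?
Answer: 30718535/14531 ≈ 2114.0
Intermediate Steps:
Y(t) = -146*t
1/(Y(21) + 17597) + 2114 = 1/(-146*21 + 17597) + 2114 = 1/(-3066 + 17597) + 2114 = 1/14531 + 2114 = 30718535/14531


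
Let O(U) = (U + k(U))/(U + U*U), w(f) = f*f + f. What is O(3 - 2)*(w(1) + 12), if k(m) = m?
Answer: 14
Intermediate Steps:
w(f) = f + f**2 (w(f) = f**2 + f = f + f**2)
O(U) = 2*U/(U + U**2) (O(U) = (U + U)/(U + U*U) = (2*U)/(U + U**2) = 2*U/(U + U**2))
O(3 - 2)*(w(1) + 12) = (2/(1 + (3 - 2)))*(1*(1 + 1) + 12) = (2/(1 + 1))*(1*2 + 12) = (2/2)*(2 + 12) = (2*(1/2))*14 = 1*14 = 14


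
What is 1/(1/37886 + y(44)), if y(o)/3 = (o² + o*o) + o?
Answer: 37886/445084729 ≈ 8.5121e-5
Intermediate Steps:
y(o) = 3*o + 6*o² (y(o) = 3*((o² + o*o) + o) = 3*((o² + o²) + o) = 3*(2*o² + o) = 3*(o + 2*o²) = 3*o + 6*o²)
1/(1/37886 + y(44)) = 1/(1/37886 + 3*44*(1 + 2*44)) = 1/(1/37886 + 3*44*(1 + 88)) = 1/(1/37886 + 3*44*89) = 1/(1/37886 + 11748) = 1/(445084729/37886) = 37886/445084729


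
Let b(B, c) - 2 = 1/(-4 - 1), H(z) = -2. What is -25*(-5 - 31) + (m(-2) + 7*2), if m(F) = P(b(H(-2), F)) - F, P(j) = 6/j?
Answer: 2758/3 ≈ 919.33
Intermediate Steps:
b(B, c) = 9/5 (b(B, c) = 2 + 1/(-4 - 1) = 2 + 1/(-5) = 2 - ⅕ = 9/5)
m(F) = 10/3 - F (m(F) = 6/(9/5) - F = 6*(5/9) - F = 10/3 - F)
-25*(-5 - 31) + (m(-2) + 7*2) = -25*(-5 - 31) + ((10/3 - 1*(-2)) + 7*2) = -25*(-36) + ((10/3 + 2) + 14) = 900 + (16/3 + 14) = 900 + 58/3 = 2758/3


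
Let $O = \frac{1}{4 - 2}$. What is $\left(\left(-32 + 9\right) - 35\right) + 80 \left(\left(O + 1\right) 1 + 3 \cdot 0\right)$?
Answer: $62$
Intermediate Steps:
$O = \frac{1}{2} \approx 0.5$
$\left(\left(-32 + 9\right) - 35\right) + 80 \left(\left(O + 1\right) 1 + 3 \cdot 0\right) = \left(\left(-32 + 9\right) - 35\right) + 80 \left(\left(\frac{1}{2} + 1\right) 1 + 3 \cdot 0\right) = \left(-23 - 35\right) + 80 \left(\frac{3}{2} \cdot 1 + 0\right) = -58 + 80 \left(\frac{3}{2} + 0\right) = -58 + 80 \cdot \frac{3}{2} = -58 + 120 = 62$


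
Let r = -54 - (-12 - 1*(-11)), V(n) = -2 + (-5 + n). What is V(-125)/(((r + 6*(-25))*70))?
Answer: 66/7105 ≈ 0.0092892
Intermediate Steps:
V(n) = -7 + n
r = -53 (r = -54 - (-12 + 11) = -54 - 1*(-1) = -54 + 1 = -53)
V(-125)/(((r + 6*(-25))*70)) = (-7 - 125)/(((-53 + 6*(-25))*70)) = -132*1/(70*(-53 - 150)) = -132/((-203*70)) = -132/(-14210) = -132*(-1/14210) = 66/7105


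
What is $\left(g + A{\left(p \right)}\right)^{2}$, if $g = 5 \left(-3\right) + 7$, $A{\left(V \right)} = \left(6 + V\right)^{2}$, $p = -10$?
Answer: $64$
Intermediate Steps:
$g = -8$ ($g = -15 + 7 = -8$)
$\left(g + A{\left(p \right)}\right)^{2} = \left(-8 + \left(6 - 10\right)^{2}\right)^{2} = \left(-8 + \left(-4\right)^{2}\right)^{2} = \left(-8 + 16\right)^{2} = 8^{2} = 64$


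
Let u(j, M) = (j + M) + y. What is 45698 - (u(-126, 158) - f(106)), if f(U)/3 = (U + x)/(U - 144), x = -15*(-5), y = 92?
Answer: 1731269/38 ≈ 45560.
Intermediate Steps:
x = 75
f(U) = 3*(75 + U)/(-144 + U) (f(U) = 3*((U + 75)/(U - 144)) = 3*((75 + U)/(-144 + U)) = 3*(75 + U)/(-144 + U))
u(j, M) = 92 + M + j (u(j, M) = (j + M) + 92 = (M + j) + 92 = 92 + M + j)
45698 - (u(-126, 158) - f(106)) = 45698 - ((92 + 158 - 126) - 3*(75 + 106)/(-144 + 106)) = 45698 - (124 - 3*181/(-38)) = 45698 - (124 - 3*(-1)*181/38) = 45698 - (124 - 1*(-543/38)) = 45698 - (124 + 543/38) = 45698 - 1*5255/38 = 45698 - 5255/38 = 1731269/38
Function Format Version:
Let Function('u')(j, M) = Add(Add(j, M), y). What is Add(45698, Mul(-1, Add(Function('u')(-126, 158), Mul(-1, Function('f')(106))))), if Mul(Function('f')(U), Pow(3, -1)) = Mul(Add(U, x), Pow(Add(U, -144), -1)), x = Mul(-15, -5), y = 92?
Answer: Rational(1731269, 38) ≈ 45560.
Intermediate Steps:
x = 75
Function('f')(U) = Mul(3, Pow(Add(-144, U), -1), Add(75, U)) (Function('f')(U) = Mul(3, Mul(Add(U, 75), Pow(Add(U, -144), -1))) = Mul(3, Mul(Add(75, U), Pow(Add(-144, U), -1))) = Mul(3, Mul(Pow(Add(-144, U), -1), Add(75, U))) = Mul(3, Pow(Add(-144, U), -1), Add(75, U)))
Function('u')(j, M) = Add(92, M, j) (Function('u')(j, M) = Add(Add(j, M), 92) = Add(Add(M, j), 92) = Add(92, M, j))
Add(45698, Mul(-1, Add(Function('u')(-126, 158), Mul(-1, Function('f')(106))))) = Add(45698, Mul(-1, Add(Add(92, 158, -126), Mul(-1, Mul(3, Pow(Add(-144, 106), -1), Add(75, 106)))))) = Add(45698, Mul(-1, Add(124, Mul(-1, Mul(3, Pow(-38, -1), 181))))) = Add(45698, Mul(-1, Add(124, Mul(-1, Mul(3, Rational(-1, 38), 181))))) = Add(45698, Mul(-1, Add(124, Mul(-1, Rational(-543, 38))))) = Add(45698, Mul(-1, Add(124, Rational(543, 38)))) = Add(45698, Mul(-1, Rational(5255, 38))) = Add(45698, Rational(-5255, 38)) = Rational(1731269, 38)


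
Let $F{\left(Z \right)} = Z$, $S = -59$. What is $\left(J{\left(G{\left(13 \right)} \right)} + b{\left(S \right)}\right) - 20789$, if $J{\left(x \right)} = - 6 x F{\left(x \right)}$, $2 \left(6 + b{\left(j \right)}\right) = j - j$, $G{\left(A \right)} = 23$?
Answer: $-23969$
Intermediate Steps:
$b{\left(j \right)} = -6$ ($b{\left(j \right)} = -6 + \frac{j - j}{2} = -6 + \frac{1}{2} \cdot 0 = -6 + 0 = -6$)
$J{\left(x \right)} = - 6 x^{2}$ ($J{\left(x \right)} = - 6 x x = - 6 x^{2}$)
$\left(J{\left(G{\left(13 \right)} \right)} + b{\left(S \right)}\right) - 20789 = \left(- 6 \cdot 23^{2} - 6\right) - 20789 = \left(\left(-6\right) 529 - 6\right) - 20789 = \left(-3174 - 6\right) - 20789 = -3180 - 20789 = -23969$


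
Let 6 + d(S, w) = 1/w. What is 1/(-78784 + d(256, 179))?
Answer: -179/14103409 ≈ -1.2692e-5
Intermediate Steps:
d(S, w) = -6 + 1/w
1/(-78784 + d(256, 179)) = 1/(-78784 + (-6 + 1/179)) = 1/(-78784 - 1073/179) = 1/(-14103409/179) = -179/14103409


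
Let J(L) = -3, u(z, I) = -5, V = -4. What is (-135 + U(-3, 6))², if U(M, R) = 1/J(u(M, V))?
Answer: 164836/9 ≈ 18315.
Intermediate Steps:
U(M, R) = -⅓ (U(M, R) = 1/(-3) = -⅓)
(-135 + U(-3, 6))² = (-135 - ⅓)² = (-406/3)² = 164836/9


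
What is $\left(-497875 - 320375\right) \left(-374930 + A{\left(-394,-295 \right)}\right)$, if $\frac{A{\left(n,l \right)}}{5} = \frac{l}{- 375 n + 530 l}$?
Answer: $\frac{52767249131625}{172} \approx 3.0679 \cdot 10^{11}$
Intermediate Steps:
$A{\left(n,l \right)} = \frac{5 l}{- 375 n + 530 l}$ ($A{\left(n,l \right)} = 5 \frac{l}{- 375 n + 530 l} = \frac{5 l}{- 375 n + 530 l}$)
$\left(-497875 - 320375\right) \left(-374930 + A{\left(-394,-295 \right)}\right) = \left(-497875 - 320375\right) \left(-374930 - \frac{295}{\left(-75\right) \left(-394\right) + 106 \left(-295\right)}\right) = - 818250 \left(-374930 - \frac{295}{29550 - 31270}\right) = - 818250 \left(-374930 - \frac{295}{-1720}\right) = - 818250 \left(-374930 - - \frac{59}{344}\right) = - 818250 \left(-374930 + \frac{59}{344}\right) = \left(-818250\right) \left(- \frac{128975861}{344}\right) = \frac{52767249131625}{172}$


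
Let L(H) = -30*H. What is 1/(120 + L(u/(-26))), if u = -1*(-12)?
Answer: 13/1740 ≈ 0.0074713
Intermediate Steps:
u = 12
1/(120 + L(u/(-26))) = 1/(120 - 360/(-26)) = 1/(120 - 360*(-1)/26) = 1/(120 - 30*(-6/13)) = 1/(120 + 180/13) = 1/(1740/13) = 13/1740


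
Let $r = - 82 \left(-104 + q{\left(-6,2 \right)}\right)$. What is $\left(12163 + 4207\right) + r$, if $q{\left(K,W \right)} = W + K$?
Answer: $25226$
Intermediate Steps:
$q{\left(K,W \right)} = K + W$
$r = 8856$ ($r = - 82 \left(-104 + \left(-6 + 2\right)\right) = - 82 \left(-104 - 4\right) = \left(-82\right) \left(-108\right) = 8856$)
$\left(12163 + 4207\right) + r = \left(12163 + 4207\right) + 8856 = 16370 + 8856 = 25226$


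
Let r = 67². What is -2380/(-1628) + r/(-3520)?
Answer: 24307/130240 ≈ 0.18663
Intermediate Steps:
r = 4489
-2380/(-1628) + r/(-3520) = -2380/(-1628) + 4489/(-3520) = -2380*(-1/1628) + 4489*(-1/3520) = 595/407 - 4489/3520 = 24307/130240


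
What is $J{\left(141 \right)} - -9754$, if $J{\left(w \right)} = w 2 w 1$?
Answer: $49516$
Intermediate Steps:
$J{\left(w \right)} = 2 w^{2}$ ($J{\left(w \right)} = 2 w^{2} \cdot 1 = 2 w^{2}$)
$J{\left(141 \right)} - -9754 = 2 \cdot 141^{2} - -9754 = 2 \cdot 19881 + 9754 = 39762 + 9754 = 49516$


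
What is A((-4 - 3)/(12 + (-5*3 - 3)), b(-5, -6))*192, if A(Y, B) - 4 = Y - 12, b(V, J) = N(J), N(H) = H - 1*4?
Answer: -1312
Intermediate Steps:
N(H) = -4 + H (N(H) = H - 4 = -4 + H)
b(V, J) = -4 + J
A(Y, B) = -8 + Y (A(Y, B) = 4 + (Y - 12) = 4 + (-12 + Y) = -8 + Y)
A((-4 - 3)/(12 + (-5*3 - 3)), b(-5, -6))*192 = (-8 + (-4 - 3)/(12 + (-5*3 - 3)))*192 = (-8 - 7/(12 + (-15 - 3)))*192 = (-8 - 7/(12 - 18))*192 = (-8 - 7/(-6))*192 = (-8 - 7*(-1/6))*192 = (-8 + 7/6)*192 = -41/6*192 = -1312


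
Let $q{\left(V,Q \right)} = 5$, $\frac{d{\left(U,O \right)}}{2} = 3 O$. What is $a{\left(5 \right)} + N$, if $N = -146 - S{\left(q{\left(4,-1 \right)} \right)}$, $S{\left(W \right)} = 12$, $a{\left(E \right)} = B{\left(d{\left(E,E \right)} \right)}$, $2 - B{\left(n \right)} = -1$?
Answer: $-155$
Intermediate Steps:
$d{\left(U,O \right)} = 6 O$ ($d{\left(U,O \right)} = 2 \cdot 3 O = 6 O$)
$B{\left(n \right)} = 3$ ($B{\left(n \right)} = 2 - -1 = 2 + 1 = 3$)
$a{\left(E \right)} = 3$
$N = -158$ ($N = -146 - 12 = -158$)
$a{\left(5 \right)} + N = 3 - 158 = -155$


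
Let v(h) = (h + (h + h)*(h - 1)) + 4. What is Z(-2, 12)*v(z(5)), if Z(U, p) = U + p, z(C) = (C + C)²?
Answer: 199040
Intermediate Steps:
z(C) = 4*C² (z(C) = (2*C)² = 4*C²)
v(h) = 4 + h + 2*h*(-1 + h) (v(h) = (h + (2*h)*(-1 + h)) + 4 = (h + 2*h*(-1 + h)) + 4 = 4 + h + 2*h*(-1 + h))
Z(-2, 12)*v(z(5)) = (-2 + 12)*(4 - 4*5² + 2*(4*5²)²) = 10*(4 - 4*25 + 2*(4*25)²) = 10*(4 - 1*100 + 2*100²) = 10*(4 - 100 + 2*10000) = 10*(4 - 100 + 20000) = 10*19904 = 199040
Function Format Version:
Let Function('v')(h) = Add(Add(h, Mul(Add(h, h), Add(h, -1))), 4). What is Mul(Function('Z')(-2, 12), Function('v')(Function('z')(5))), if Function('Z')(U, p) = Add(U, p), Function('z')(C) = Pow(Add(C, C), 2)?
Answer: 199040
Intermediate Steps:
Function('z')(C) = Mul(4, Pow(C, 2)) (Function('z')(C) = Pow(Mul(2, C), 2) = Mul(4, Pow(C, 2)))
Function('v')(h) = Add(4, h, Mul(2, h, Add(-1, h))) (Function('v')(h) = Add(Add(h, Mul(Mul(2, h), Add(-1, h))), 4) = Add(Add(h, Mul(2, h, Add(-1, h))), 4) = Add(4, h, Mul(2, h, Add(-1, h))))
Mul(Function('Z')(-2, 12), Function('v')(Function('z')(5))) = Mul(Add(-2, 12), Add(4, Mul(-1, Mul(4, Pow(5, 2))), Mul(2, Pow(Mul(4, Pow(5, 2)), 2)))) = Mul(10, Add(4, Mul(-1, Mul(4, 25)), Mul(2, Pow(Mul(4, 25), 2)))) = Mul(10, Add(4, Mul(-1, 100), Mul(2, Pow(100, 2)))) = Mul(10, Add(4, -100, Mul(2, 10000))) = Mul(10, Add(4, -100, 20000)) = Mul(10, 19904) = 199040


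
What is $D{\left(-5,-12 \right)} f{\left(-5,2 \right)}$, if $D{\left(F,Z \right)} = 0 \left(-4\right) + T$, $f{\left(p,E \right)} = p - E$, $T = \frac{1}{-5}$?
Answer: $\frac{7}{5} \approx 1.4$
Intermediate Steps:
$T = - \frac{1}{5} \approx -0.2$
$D{\left(F,Z \right)} = - \frac{1}{5}$ ($D{\left(F,Z \right)} = 0 \left(-4\right) - \frac{1}{5} = 0 - \frac{1}{5} = - \frac{1}{5}$)
$D{\left(-5,-12 \right)} f{\left(-5,2 \right)} = - \frac{-5 - 2}{5} = \left(- \frac{1}{5}\right) \left(-7\right) = \frac{7}{5}$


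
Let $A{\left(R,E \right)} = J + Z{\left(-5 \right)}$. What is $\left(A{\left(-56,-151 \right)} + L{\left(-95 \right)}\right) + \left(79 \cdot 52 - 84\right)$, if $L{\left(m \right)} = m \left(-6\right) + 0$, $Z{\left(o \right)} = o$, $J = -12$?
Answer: $4577$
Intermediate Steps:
$A{\left(R,E \right)} = -17$ ($A{\left(R,E \right)} = -12 - 5 = -17$)
$L{\left(m \right)} = - 6 m$ ($L{\left(m \right)} = - 6 m + 0 = - 6 m$)
$\left(A{\left(-56,-151 \right)} + L{\left(-95 \right)}\right) + \left(79 \cdot 52 - 84\right) = \left(-17 - -570\right) + \left(79 \cdot 52 - 84\right) = \left(-17 + 570\right) + \left(4108 - 84\right) = 553 + 4024 = 4577$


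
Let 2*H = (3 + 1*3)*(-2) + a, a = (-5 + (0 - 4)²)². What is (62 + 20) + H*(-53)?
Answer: -5613/2 ≈ -2806.5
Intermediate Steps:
a = 121 (a = (-5 + (-4)²)² = (-5 + 16)² = 11² = 121)
H = 109/2 (H = ((3 + 1*3)*(-2) + 121)/2 = ((3 + 3)*(-2) + 121)/2 = (6*(-2) + 121)/2 = (-12 + 121)/2 = (½)*109 = 109/2 ≈ 54.500)
(62 + 20) + H*(-53) = (62 + 20) + (109/2)*(-53) = 82 - 5777/2 = -5613/2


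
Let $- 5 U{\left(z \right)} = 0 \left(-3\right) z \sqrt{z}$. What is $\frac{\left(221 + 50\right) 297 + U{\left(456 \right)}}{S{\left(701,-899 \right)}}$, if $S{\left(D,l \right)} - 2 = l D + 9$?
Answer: $- \frac{80487}{630188} \approx -0.12772$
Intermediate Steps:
$U{\left(z \right)} = 0$ ($U{\left(z \right)} = - \frac{0 \left(-3\right) z \sqrt{z}}{5} = - \frac{0 z \sqrt{z}}{5} = - \frac{0 \sqrt{z}}{5} = \left(- \frac{1}{5}\right) 0 = 0$)
$S{\left(D,l \right)} = 11 + D l$ ($S{\left(D,l \right)} = 2 + \left(l D + 9\right) = 2 + \left(D l + 9\right) = 2 + \left(9 + D l\right) = 11 + D l$)
$\frac{\left(221 + 50\right) 297 + U{\left(456 \right)}}{S{\left(701,-899 \right)}} = \frac{\left(221 + 50\right) 297 + 0}{11 + 701 \left(-899\right)} = \frac{271 \cdot 297 + 0}{11 - 630199} = \frac{80487 + 0}{-630188} = 80487 \left(- \frac{1}{630188}\right) = - \frac{80487}{630188}$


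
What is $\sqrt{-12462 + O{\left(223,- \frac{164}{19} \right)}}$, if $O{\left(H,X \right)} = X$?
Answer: $\frac{i \sqrt{4501898}}{19} \approx 111.67 i$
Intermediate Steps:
$\sqrt{-12462 + O{\left(223,- \frac{164}{19} \right)}} = \sqrt{-12462 - \frac{164}{19}} = \sqrt{- \frac{236942}{19}} = \frac{i \sqrt{4501898}}{19}$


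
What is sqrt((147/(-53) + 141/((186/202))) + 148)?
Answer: sqrt(805395314)/1643 ≈ 17.273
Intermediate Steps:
sqrt((147/(-53) + 141/((186/202))) + 148) = sqrt((147*(-1/53) + 141/((186*(1/202)))) + 148) = sqrt((-147/53 + 141/(93/101)) + 148) = sqrt((-147/53 + 141*(101/93)) + 148) = sqrt((-147/53 + 4747/31) + 148) = sqrt(247034/1643 + 148) = sqrt(490198/1643) = sqrt(805395314)/1643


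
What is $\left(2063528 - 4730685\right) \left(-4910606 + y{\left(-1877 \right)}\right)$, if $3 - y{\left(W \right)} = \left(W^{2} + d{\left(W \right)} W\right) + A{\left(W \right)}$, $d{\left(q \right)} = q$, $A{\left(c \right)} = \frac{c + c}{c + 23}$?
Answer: $\frac{29562800257895768}{927} \approx 3.1891 \cdot 10^{13}$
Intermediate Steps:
$A{\left(c \right)} = \frac{2 c}{23 + c}$
$y{\left(W \right)} = 3 - 2 W^{2} - \frac{2 W}{23 + W}$ ($y{\left(W \right)} = 3 - \left(\left(W^{2} + W W\right) + \frac{2 W}{23 + W}\right) = 3 - \left(\left(W^{2} + W^{2}\right) + \frac{2 W}{23 + W}\right) = 3 - \left(2 W^{2} + \frac{2 W}{23 + W}\right) = 3 - 2 W^{2} - \frac{2 W}{23 + W}$)
$\left(2063528 - 4730685\right) \left(-4910606 + y{\left(-1877 \right)}\right) = \left(2063528 - 4730685\right) \left(-4910606 + \frac{\left(-2\right) \left(-1877\right) + \left(3 - 2 \left(-1877\right)^{2}\right) \left(23 - 1877\right)}{23 - 1877}\right) = - 2667157 \left(-4910606 + \frac{3754 + \left(3 - 7046258\right) \left(-1854\right)}{-1854}\right) = - 2667157 \left(-4910606 - \frac{3754 + \left(3 - 7046258\right) \left(-1854\right)}{1854}\right) = - 2667157 \left(-4910606 - \frac{3754 - -13063756770}{1854}\right) = - 2667157 \left(-4910606 - \frac{3754 + 13063756770}{1854}\right) = - 2667157 \left(-4910606 - \frac{6531880262}{927}\right) = \left(-2667157\right) \left(- \frac{11084012024}{927}\right) = \frac{29562800257895768}{927}$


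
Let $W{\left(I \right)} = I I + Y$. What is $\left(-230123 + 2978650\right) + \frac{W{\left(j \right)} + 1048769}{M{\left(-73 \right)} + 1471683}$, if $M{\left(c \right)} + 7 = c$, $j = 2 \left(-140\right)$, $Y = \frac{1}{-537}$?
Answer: $\frac{2172026296095149}{790250811} \approx 2.7485 \cdot 10^{6}$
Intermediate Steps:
$Y = - \frac{1}{537} \approx -0.0018622$
$j = -280$
$M{\left(c \right)} = -7 + c$
$W{\left(I \right)} = - \frac{1}{537} + I^{2}$ ($W{\left(I \right)} = I I - \frac{1}{537} = I^{2} - \frac{1}{537} = - \frac{1}{537} + I^{2}$)
$\left(-230123 + 2978650\right) + \frac{W{\left(j \right)} + 1048769}{M{\left(-73 \right)} + 1471683} = \left(-230123 + 2978650\right) + \frac{\left(- \frac{1}{537} + \left(-280\right)^{2}\right) + 1048769}{\left(-7 - 73\right) + 1471683} = 2748527 + \frac{\left(- \frac{1}{537} + 78400\right) + 1048769}{-80 + 1471683} = 2748527 + \frac{\frac{42100799}{537} + 1048769}{1471603} = 2748527 + \frac{605289752}{537} \cdot \frac{1}{1471603} = 2748527 + \frac{605289752}{790250811} = \frac{2172026296095149}{790250811}$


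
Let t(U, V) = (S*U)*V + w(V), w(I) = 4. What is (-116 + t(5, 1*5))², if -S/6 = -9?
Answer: 1532644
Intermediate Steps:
S = 54 (S = -6*(-9) = 54)
t(U, V) = 4 + 54*U*V (t(U, V) = (54*U)*V + 4 = 54*U*V + 4 = 4 + 54*U*V)
(-116 + t(5, 1*5))² = (-116 + (4 + 54*5*(1*5)))² = (-116 + (4 + 54*5*5))² = (-116 + (4 + 1350))² = (-116 + 1354)² = 1238² = 1532644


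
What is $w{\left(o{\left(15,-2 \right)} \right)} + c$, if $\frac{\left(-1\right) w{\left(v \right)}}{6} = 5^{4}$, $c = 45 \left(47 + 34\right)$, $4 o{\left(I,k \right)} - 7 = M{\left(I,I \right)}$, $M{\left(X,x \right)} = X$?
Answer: $-105$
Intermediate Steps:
$o{\left(I,k \right)} = \frac{7}{4} + \frac{I}{4}$
$c = 3645$ ($c = 45 \cdot 81 = 3645$)
$w{\left(v \right)} = -3750$ ($w{\left(v \right)} = - 6 \cdot 5^{4} = \left(-6\right) 625 = -3750$)
$w{\left(o{\left(15,-2 \right)} \right)} + c = -3750 + 3645 = -105$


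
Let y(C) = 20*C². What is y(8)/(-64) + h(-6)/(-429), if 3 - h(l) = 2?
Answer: -8581/429 ≈ -20.002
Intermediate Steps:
h(l) = 1 (h(l) = 3 - 1*2 = 3 - 2 = 1)
y(8)/(-64) + h(-6)/(-429) = (20*8²)/(-64) + 1/(-429) = (20*64)*(-1/64) + 1*(-1/429) = 1280*(-1/64) - 1/429 = -20 - 1/429 = -8581/429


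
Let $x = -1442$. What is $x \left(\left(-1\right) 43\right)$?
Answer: $62006$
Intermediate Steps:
$x \left(\left(-1\right) 43\right) = - 1442 \left(\left(-1\right) 43\right) = \left(-1442\right) \left(-43\right) = 62006$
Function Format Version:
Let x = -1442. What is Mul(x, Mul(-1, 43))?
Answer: 62006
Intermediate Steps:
Mul(x, Mul(-1, 43)) = Mul(-1442, Mul(-1, 43)) = Mul(-1442, -43) = 62006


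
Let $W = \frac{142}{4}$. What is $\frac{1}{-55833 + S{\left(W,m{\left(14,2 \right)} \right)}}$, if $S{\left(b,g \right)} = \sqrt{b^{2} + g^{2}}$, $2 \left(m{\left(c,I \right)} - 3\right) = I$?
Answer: $- \frac{223332}{12469290451} - \frac{2 \sqrt{5105}}{12469290451} \approx -1.7922 \cdot 10^{-5}$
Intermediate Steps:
$m{\left(c,I \right)} = 3 + \frac{I}{2}$
$W = \frac{71}{2}$ ($W = 142 \cdot \frac{1}{4} = \frac{71}{2} \approx 35.5$)
$\frac{1}{-55833 + S{\left(W,m{\left(14,2 \right)} \right)}} = \frac{1}{-55833 + \sqrt{\left(\frac{71}{2}\right)^{2} + \left(3 + \frac{1}{2} \cdot 2\right)^{2}}} = \frac{1}{-55833 + \sqrt{\frac{5041}{4} + \left(3 + 1\right)^{2}}} = \frac{1}{-55833 + \sqrt{\frac{5041}{4} + 4^{2}}} = \frac{1}{-55833 + \sqrt{\frac{5041}{4} + 16}} = \frac{1}{-55833 + \sqrt{\frac{5105}{4}}} = \frac{1}{-55833 + \frac{\sqrt{5105}}{2}}$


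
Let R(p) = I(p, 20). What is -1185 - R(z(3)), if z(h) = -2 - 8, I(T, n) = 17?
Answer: -1202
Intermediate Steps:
z(h) = -10
R(p) = 17
-1185 - R(z(3)) = -1185 - 1*17 = -1185 - 17 = -1202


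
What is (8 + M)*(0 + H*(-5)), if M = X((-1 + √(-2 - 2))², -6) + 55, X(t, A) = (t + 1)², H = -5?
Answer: 1275 + 400*I ≈ 1275.0 + 400.0*I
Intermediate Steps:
X(t, A) = (1 + t)²
M = 55 + (1 + (-1 + 2*I)²)² (M = (1 + (-1 + √(-2 - 2))²)² + 55 = (1 + (-1 + √(-4))²)² + 55 = (1 + (-1 + 2*I)²)² + 55 = 55 + (1 + (-1 + 2*I)²)² ≈ 43.0 + 16.0*I)
(8 + M)*(0 + H*(-5)) = (8 + (43 + 16*I))*(0 - 5*(-5)) = (51 + 16*I)*(0 + 25) = (51 + 16*I)*25 = 1275 + 400*I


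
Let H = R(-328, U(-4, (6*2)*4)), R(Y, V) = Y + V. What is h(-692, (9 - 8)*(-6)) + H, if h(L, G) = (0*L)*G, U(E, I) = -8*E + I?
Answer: -248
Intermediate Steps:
U(E, I) = I - 8*E
h(L, G) = 0 (h(L, G) = 0*G = 0)
R(Y, V) = V + Y
H = -248 (H = ((6*2)*4 - 8*(-4)) - 328 = (12*4 + 32) - 328 = (48 + 32) - 328 = 80 - 328 = -248)
h(-692, (9 - 8)*(-6)) + H = 0 - 248 = -248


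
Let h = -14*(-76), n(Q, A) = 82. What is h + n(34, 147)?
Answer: 1146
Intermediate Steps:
h = 1064
h + n(34, 147) = 1064 + 82 = 1146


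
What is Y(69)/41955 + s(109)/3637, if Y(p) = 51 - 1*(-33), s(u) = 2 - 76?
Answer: -933054/50863445 ≈ -0.018344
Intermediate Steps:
s(u) = -74
Y(p) = 84 (Y(p) = 51 + 33 = 84)
Y(69)/41955 + s(109)/3637 = 84/41955 - 74/3637 = 84*(1/41955) - 74*1/3637 = 28/13985 - 74/3637 = -933054/50863445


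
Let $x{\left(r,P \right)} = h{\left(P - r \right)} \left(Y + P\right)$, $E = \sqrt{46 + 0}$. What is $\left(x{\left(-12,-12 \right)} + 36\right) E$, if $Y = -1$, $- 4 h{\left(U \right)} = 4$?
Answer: $49 \sqrt{46} \approx 332.33$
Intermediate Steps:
$h{\left(U \right)} = -1$ ($h{\left(U \right)} = \left(- \frac{1}{4}\right) 4 = -1$)
$E = \sqrt{46} \approx 6.7823$
$x{\left(r,P \right)} = 1 - P$ ($x{\left(r,P \right)} = - (-1 + P) = 1 - P$)
$\left(x{\left(-12,-12 \right)} + 36\right) E = \left(\left(1 - -12\right) + 36\right) \sqrt{46} = \left(\left(1 + 12\right) + 36\right) \sqrt{46} = \left(13 + 36\right) \sqrt{46} = 49 \sqrt{46}$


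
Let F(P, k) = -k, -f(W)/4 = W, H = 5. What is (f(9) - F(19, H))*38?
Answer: -1178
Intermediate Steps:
f(W) = -4*W
(f(9) - F(19, H))*38 = (-4*9 - (-1)*5)*38 = (-36 - 1*(-5))*38 = (-36 + 5)*38 = -31*38 = -1178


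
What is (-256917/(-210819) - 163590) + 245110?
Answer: 5728740599/70273 ≈ 81521.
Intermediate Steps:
(-256917/(-210819) - 163590) + 245110 = (-256917*(-1/210819) - 163590) + 245110 = (85639/70273 - 163590) + 245110 = -11495874431/70273 + 245110 = 5728740599/70273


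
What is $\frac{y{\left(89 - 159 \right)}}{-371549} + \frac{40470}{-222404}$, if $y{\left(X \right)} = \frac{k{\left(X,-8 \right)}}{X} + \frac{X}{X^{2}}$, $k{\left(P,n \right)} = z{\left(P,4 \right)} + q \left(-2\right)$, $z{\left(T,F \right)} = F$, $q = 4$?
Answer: $- \frac{18795746952}{103292479745} \approx -0.18197$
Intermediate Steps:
$k{\left(P,n \right)} = -4$ ($k{\left(P,n \right)} = 4 + 4 \left(-2\right) = 4 - 8 = -4$)
$y{\left(X \right)} = - \frac{3}{X}$ ($y{\left(X \right)} = - \frac{4}{X} + \frac{X}{X^{2}} = - \frac{4}{X} + \frac{1}{X} = - \frac{3}{X}$)
$\frac{y{\left(89 - 159 \right)}}{-371549} + \frac{40470}{-222404} = \frac{\left(-3\right) \frac{1}{89 - 159}}{-371549} + \frac{40470}{-222404} = - \frac{3}{89 - 159} \left(- \frac{1}{371549}\right) + 40470 \left(- \frac{1}{222404}\right) = - \frac{3}{-70} \left(- \frac{1}{371549}\right) - \frac{20235}{111202} = \left(-3\right) \left(- \frac{1}{70}\right) \left(- \frac{1}{371549}\right) - \frac{20235}{111202} = \frac{3}{70} \left(- \frac{1}{371549}\right) - \frac{20235}{111202} = - \frac{3}{26008430} - \frac{20235}{111202} = - \frac{18795746952}{103292479745}$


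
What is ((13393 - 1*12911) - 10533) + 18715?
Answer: 8664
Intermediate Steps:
((13393 - 1*12911) - 10533) + 18715 = ((13393 - 12911) - 10533) + 18715 = (482 - 10533) + 18715 = -10051 + 18715 = 8664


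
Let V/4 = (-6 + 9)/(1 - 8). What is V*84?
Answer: -144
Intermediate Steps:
V = -12/7 (V = 4*((-6 + 9)/(1 - 8)) = 4*(3/(-7)) = 4*(3*(-1/7)) = 4*(-3/7) = -12/7 ≈ -1.7143)
V*84 = -12/7*84 = -144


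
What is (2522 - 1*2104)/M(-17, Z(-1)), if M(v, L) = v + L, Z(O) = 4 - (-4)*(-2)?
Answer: -418/21 ≈ -19.905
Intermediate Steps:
Z(O) = -4 (Z(O) = 4 - 1*8 = 4 - 8 = -4)
M(v, L) = L + v
(2522 - 1*2104)/M(-17, Z(-1)) = (2522 - 1*2104)/(-4 - 17) = (2522 - 2104)/(-21) = 418*(-1/21) = -418/21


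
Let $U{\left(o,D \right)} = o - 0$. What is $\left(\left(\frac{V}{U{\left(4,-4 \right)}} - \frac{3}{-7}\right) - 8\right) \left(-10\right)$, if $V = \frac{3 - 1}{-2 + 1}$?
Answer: $\frac{565}{7} \approx 80.714$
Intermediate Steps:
$U{\left(o,D \right)} = o$ ($U{\left(o,D \right)} = o + 0 = o$)
$V = -2$ ($V = \frac{2}{-1} = 2 \left(-1\right) = -2$)
$\left(\left(\frac{V}{U{\left(4,-4 \right)}} - \frac{3}{-7}\right) - 8\right) \left(-10\right) = \left(\left(- \frac{2}{4} - \frac{3}{-7}\right) - 8\right) \left(-10\right) = \left(\left(\left(-2\right) \frac{1}{4} - - \frac{3}{7}\right) - 8\right) \left(-10\right) = \left(\left(- \frac{1}{2} + \frac{3}{7}\right) - 8\right) \left(-10\right) = \left(- \frac{1}{14} - 8\right) \left(-10\right) = \left(- \frac{113}{14}\right) \left(-10\right) = \frac{565}{7}$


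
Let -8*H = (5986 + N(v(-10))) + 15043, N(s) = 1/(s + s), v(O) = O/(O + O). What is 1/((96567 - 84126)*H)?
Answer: -4/130817115 ≈ -3.0577e-8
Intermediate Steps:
v(O) = ½ (v(O) = O/((2*O)) = (1/(2*O))*O = ½)
N(s) = 1/(2*s)
H = -10515/4 (H = -((5986 + 1/(2*(½))) + 15043)/8 = -((5986 + (½)*2) + 15043)/8 = -((5986 + 1) + 15043)/8 = -(5987 + 15043)/8 = -⅛*21030 = -10515/4 ≈ -2628.8)
1/((96567 - 84126)*H) = 1/((96567 - 84126)*(-10515/4)) = -4/10515/12441 = (1/12441)*(-4/10515) = -4/130817115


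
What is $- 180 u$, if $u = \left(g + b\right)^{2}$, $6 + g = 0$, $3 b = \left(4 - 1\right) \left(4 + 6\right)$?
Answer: $-2880$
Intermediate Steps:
$b = 10$ ($b = \frac{\left(4 - 1\right) \left(4 + 6\right)}{3} = \frac{3 \cdot 10}{3} = \frac{1}{3} \cdot 30 = 10$)
$g = -6$ ($g = -6 + 0 = -6$)
$u = 16$ ($u = \left(-6 + 10\right)^{2} = 4^{2} = 16$)
$- 180 u = \left(-180\right) 16 = -2880$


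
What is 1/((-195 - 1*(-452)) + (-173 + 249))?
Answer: 1/333 ≈ 0.0030030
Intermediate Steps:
1/((-195 - 1*(-452)) + (-173 + 249)) = 1/((-195 + 452) + 76) = 1/(257 + 76) = 1/333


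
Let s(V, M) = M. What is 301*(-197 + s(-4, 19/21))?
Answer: -177074/3 ≈ -59025.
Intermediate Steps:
301*(-197 + s(-4, 19/21)) = 301*(-197 + 19/21) = 301*(-4118/21) = -177074/3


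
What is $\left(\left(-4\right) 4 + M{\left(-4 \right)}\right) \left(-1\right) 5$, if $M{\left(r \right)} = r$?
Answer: $100$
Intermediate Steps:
$\left(\left(-4\right) 4 + M{\left(-4 \right)}\right) \left(-1\right) 5 = \left(\left(-4\right) 4 - 4\right) \left(-1\right) 5 = \left(-16 - 4\right) \left(-1\right) 5 = \left(-20\right) \left(-1\right) 5 = 20 \cdot 5 = 100$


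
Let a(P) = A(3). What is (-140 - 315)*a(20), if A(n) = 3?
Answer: -1365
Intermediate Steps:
a(P) = 3
(-140 - 315)*a(20) = (-140 - 315)*3 = -455*3 = -1365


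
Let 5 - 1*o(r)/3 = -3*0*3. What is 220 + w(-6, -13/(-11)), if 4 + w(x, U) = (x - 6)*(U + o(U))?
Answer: 240/11 ≈ 21.818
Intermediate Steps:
o(r) = 15 (o(r) = 15 - 3*(-3*0)*3 = 15 - 0*3 = 15 - 3*0 = 15 + 0 = 15)
w(x, U) = -4 + (-6 + x)*(15 + U) (w(x, U) = -4 + (x - 6)*(U + 15) = -4 + (-6 + x)*(15 + U))
220 + w(-6, -13/(-11)) = 220 + (-94 - (-78)/(-11) + 15*(-6) - 13/(-11)*(-6)) = 220 + (-94 - (-78)*(-1)/11 - 90 - 13*(-1/11)*(-6)) = 220 + (-94 - 6*13/11 - 90 + (13/11)*(-6)) = 220 + (-94 - 78/11 - 90 - 78/11) = 220 - 2180/11 = 240/11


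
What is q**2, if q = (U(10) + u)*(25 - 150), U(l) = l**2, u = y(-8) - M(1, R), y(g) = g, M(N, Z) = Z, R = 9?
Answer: 107640625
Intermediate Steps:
u = -17 (u = -8 - 1*9 = -8 - 9 = -17)
q = -10375 (q = (10**2 - 17)*(25 - 150) = (100 - 17)*(-125) = 83*(-125) = -10375)
q**2 = (-10375)**2 = 107640625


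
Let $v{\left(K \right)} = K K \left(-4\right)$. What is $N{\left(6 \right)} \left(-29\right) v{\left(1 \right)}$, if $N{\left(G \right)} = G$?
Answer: $696$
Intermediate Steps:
$v{\left(K \right)} = - 4 K^{2}$ ($v{\left(K \right)} = K^{2} \left(-4\right) = - 4 K^{2}$)
$N{\left(6 \right)} \left(-29\right) v{\left(1 \right)} = 6 \left(-29\right) \left(- 4 \cdot 1^{2}\right) = - 174 \left(\left(-4\right) 1\right) = \left(-174\right) \left(-4\right) = 696$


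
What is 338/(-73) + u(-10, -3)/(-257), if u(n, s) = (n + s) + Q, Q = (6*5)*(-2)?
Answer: -81537/18761 ≈ -4.3461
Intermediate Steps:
Q = -60 (Q = 30*(-2) = -60)
u(n, s) = -60 + n + s (u(n, s) = (n + s) - 60 = -60 + n + s)
338/(-73) + u(-10, -3)/(-257) = 338/(-73) + (-60 - 10 - 3)/(-257) = 338*(-1/73) - 73*(-1/257) = -338/73 + 73/257 = -81537/18761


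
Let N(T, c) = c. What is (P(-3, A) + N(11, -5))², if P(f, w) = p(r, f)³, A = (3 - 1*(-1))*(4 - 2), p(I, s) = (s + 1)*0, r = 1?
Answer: 25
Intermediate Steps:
p(I, s) = 0 (p(I, s) = (1 + s)*0 = 0)
A = 8 (A = (3 + 1)*2 = 4*2 = 8)
P(f, w) = 0 (P(f, w) = 0³ = 0)
(P(-3, A) + N(11, -5))² = (0 - 5)² = (-5)² = 25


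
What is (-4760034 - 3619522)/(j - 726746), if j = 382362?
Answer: 2094889/86096 ≈ 24.332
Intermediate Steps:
(-4760034 - 3619522)/(j - 726746) = (-4760034 - 3619522)/(382362 - 726746) = -8379556/(-344384) = -8379556*(-1/344384) = 2094889/86096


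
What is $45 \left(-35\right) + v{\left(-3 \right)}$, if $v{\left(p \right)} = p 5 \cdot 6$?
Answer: $-1665$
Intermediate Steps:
$v{\left(p \right)} = 30 p$ ($v{\left(p \right)} = 5 p 6 = 30 p$)
$45 \left(-35\right) + v{\left(-3 \right)} = 45 \left(-35\right) + 30 \left(-3\right) = -1575 - 90 = -1665$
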